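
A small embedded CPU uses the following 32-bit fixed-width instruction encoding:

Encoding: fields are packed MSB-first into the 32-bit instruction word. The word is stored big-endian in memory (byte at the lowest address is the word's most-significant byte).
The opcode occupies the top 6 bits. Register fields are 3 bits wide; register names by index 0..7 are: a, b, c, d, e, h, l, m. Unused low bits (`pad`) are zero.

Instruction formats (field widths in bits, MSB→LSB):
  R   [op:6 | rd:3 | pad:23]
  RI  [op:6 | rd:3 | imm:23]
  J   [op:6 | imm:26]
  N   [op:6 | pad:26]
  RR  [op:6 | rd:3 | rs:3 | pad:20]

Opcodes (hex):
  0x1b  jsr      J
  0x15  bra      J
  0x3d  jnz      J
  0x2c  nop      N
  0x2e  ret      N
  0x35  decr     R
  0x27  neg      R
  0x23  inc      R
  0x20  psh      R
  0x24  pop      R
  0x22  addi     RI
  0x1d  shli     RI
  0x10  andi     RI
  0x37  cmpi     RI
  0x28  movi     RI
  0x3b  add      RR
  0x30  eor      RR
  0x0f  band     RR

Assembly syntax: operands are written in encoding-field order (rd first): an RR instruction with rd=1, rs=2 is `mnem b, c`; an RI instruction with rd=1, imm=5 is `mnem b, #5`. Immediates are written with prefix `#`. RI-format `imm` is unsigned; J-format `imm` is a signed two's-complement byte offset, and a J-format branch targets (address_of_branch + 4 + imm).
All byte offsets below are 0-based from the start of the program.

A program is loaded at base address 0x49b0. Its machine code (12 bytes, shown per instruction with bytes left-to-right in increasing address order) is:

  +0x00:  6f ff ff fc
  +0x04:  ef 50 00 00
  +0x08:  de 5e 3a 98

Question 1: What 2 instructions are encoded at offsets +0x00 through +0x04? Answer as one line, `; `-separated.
jsr #-4; add l, h

off 0x00: read 6f ff ff fc as big → 0x6ffffffc
  op=0x6ffffffc>>26=0x1b ⇒ jsr (J)
  [25:0] imm=67108860 (s26→-4) = #-4
off 0x04: read ef 50 00 00 as big → 0xef500000
  op=0xef500000>>26=0x3b ⇒ add (RR)
  [25:23] rd=6 = l
  [22:20] rs=5 = h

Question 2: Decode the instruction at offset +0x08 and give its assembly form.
cmpi e, #6175384

[08] de 5e 3a 98 → 0xde5e3a98
  op=0xde5e3a98>>26=0x37 ⇒ cmpi (RI)
  rd: (w>>23)&0x7=0x4 → e
  imm: (w>>0)&0x7fffff=0x5e3a98 → #6175384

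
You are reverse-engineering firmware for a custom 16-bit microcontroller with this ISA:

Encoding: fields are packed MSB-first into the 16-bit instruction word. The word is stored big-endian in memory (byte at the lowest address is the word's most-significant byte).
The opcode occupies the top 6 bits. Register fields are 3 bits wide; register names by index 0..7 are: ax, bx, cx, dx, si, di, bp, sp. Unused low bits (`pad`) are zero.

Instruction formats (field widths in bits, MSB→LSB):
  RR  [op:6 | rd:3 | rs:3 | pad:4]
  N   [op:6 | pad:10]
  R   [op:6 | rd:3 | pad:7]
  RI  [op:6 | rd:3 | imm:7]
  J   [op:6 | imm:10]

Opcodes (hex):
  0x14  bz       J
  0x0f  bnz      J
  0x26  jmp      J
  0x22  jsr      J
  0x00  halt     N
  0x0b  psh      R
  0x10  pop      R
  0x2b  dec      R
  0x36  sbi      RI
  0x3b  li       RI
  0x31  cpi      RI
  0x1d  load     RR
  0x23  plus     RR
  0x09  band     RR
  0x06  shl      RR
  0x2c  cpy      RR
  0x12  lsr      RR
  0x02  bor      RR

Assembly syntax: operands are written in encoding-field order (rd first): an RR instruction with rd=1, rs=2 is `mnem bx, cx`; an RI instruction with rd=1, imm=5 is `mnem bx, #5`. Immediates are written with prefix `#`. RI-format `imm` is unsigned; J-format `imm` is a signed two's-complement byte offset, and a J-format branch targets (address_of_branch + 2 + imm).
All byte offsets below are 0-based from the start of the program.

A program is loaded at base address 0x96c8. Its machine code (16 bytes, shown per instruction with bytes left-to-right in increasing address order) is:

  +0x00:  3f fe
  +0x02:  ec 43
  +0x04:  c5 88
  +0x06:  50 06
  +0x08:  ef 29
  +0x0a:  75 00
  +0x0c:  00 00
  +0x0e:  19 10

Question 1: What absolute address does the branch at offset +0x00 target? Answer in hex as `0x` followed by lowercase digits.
0x96c8

@+00  big-endian(3f fe) = 0x3ffe
  top 6b → 0xf → bnz [J]
  imm: (w>>0)&0x3ff=0x3fe (s10→-2) → #-2
  target = base 0x96c8 + off 0x00 + 2 + imm -2 = 0x96c8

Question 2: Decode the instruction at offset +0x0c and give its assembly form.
halt

@+0c  big-endian(00 00) = 0x0000
  opcode bits[15:10]=0x0: halt/N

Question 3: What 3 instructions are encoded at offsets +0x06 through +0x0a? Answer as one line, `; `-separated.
off 0x06: read 50 06 as big → 0x5006
  opcode bits[15:10]=0x14: bz/J
  [9:0] imm=6 = #6
off 0x08: read ef 29 as big → 0xef29
  opcode bits[15:10]=0x3b: li/RI
  [9:7] rd=6 = bp
  [6:0] imm=41 = #41
off 0x0a: read 75 00 as big → 0x7500
  opcode bits[15:10]=0x1d: load/RR
  [9:7] rd=2 = cx
  [6:4] rs=0 = ax

bz #6; li bp, #41; load cx, ax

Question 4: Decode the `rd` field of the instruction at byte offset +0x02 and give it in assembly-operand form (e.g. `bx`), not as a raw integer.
ax

@+02  big-endian(ec 43) = 0xec43
  top 6b → 0x3b → li [RI]
  rd: (w>>7)&0x7=0x0 → ax
  imm: (w>>0)&0x7f=0x43 → #67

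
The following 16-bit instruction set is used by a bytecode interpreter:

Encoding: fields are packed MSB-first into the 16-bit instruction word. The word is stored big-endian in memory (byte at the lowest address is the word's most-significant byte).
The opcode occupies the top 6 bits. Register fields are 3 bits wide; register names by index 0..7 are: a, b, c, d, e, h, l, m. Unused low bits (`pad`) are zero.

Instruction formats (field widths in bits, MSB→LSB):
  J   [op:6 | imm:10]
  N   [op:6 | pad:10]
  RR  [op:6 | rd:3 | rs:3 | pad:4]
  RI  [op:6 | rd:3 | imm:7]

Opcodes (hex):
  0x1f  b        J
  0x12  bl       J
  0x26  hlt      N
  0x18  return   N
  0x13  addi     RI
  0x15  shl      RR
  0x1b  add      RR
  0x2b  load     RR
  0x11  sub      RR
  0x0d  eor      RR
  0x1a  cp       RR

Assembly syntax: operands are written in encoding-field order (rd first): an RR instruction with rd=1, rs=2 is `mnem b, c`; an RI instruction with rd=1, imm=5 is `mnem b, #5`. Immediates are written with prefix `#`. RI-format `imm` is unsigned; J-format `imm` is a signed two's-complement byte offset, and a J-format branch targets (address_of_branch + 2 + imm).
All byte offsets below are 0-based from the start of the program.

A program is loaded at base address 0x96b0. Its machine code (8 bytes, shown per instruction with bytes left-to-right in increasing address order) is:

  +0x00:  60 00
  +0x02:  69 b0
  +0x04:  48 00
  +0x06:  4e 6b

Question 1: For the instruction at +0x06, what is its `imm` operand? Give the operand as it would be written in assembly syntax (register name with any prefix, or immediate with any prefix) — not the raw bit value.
[06] 4e 6b → 0x4e6b
  top 6b → 0x13 → addi [RI]
  rd: (w>>7)&0x7=0x4 → e
  imm: (w>>0)&0x7f=0x6b → #107

#107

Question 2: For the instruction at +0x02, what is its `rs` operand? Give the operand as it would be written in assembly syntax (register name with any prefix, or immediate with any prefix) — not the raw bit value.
d

@+02  big-endian(69 b0) = 0x69b0
  opcode bits[15:10]=0x1a: cp/RR
  rd@[9:7]=0x3 ⇒ d
  rs@[6:4]=0x3 ⇒ d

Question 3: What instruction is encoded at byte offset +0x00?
+0x00: 60 00 ⇒ word 0x6000 (big)
  opcode bits[15:10]=0x18: return/N

return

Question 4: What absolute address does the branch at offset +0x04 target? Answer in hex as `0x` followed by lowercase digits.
0x96b6

off 0x04: read 48 00 as big → 0x4800
  opcode bits[15:10]=0x12: bl/J
  imm: (w>>0)&0x3ff=0x0 → #0
  target = base 0x96b0 + off 0x04 + 2 + imm 0 = 0x96b6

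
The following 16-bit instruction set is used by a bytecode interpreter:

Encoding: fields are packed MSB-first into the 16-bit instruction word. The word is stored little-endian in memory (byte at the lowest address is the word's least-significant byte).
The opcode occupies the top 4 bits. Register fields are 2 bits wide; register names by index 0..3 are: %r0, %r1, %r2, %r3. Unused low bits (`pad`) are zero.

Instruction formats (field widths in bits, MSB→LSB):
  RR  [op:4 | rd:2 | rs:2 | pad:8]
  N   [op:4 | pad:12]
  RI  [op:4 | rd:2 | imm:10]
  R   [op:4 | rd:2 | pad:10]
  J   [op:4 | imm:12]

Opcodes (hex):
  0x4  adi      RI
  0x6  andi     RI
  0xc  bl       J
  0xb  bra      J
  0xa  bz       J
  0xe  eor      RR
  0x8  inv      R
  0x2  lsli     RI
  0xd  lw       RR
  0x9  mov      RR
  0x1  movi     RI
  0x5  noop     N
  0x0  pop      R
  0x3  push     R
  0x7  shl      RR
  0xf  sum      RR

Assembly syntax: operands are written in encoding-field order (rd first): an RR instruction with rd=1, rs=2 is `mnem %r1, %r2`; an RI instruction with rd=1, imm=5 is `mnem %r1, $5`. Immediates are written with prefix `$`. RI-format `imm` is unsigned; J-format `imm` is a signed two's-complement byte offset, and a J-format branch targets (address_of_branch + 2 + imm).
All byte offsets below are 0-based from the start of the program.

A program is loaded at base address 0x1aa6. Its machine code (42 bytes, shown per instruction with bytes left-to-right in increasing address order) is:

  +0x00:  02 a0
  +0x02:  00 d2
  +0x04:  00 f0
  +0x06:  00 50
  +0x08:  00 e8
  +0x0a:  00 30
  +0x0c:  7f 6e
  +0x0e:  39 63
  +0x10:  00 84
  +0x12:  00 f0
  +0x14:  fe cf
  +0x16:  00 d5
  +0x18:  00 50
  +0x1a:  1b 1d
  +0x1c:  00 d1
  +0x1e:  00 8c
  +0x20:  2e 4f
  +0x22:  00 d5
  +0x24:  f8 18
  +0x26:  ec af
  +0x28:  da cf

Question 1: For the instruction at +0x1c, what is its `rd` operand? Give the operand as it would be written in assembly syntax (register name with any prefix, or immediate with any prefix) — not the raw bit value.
%r0

off 0x1c: read 00 d1 as little → 0xd100
  opcode bits[15:12]=0xd: lw/RR
  rd@[11:10]=0x0 ⇒ %r0
  rs@[9:8]=0x1 ⇒ %r1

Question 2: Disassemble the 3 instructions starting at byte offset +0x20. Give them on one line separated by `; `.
off 0x20: read 2e 4f as little → 0x4f2e
  op=0x4f2e>>12=0x4 ⇒ adi (RI)
  rd: (w>>10)&0x3=0x3 → %r3
  imm: (w>>0)&0x3ff=0x32e → $814
off 0x22: read 00 d5 as little → 0xd500
  op=0xd500>>12=0xd ⇒ lw (RR)
  rd: (w>>10)&0x3=0x1 → %r1
  rs: (w>>8)&0x3=0x1 → %r1
off 0x24: read f8 18 as little → 0x18f8
  op=0x18f8>>12=0x1 ⇒ movi (RI)
  rd: (w>>10)&0x3=0x2 → %r2
  imm: (w>>0)&0x3ff=0xf8 → $248

adi %r3, $814; lw %r1, %r1; movi %r2, $248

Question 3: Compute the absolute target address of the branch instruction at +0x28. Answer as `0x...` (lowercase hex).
@+28  little-endian(da cf) = 0xcfda
  opcode bits[15:12]=0xc: bl/J
  [11:0] imm=4058 (s12→-38) = $-38
  target = base 0x1aa6 + off 0x28 + 2 + imm -38 = 0x1aaa

0x1aaa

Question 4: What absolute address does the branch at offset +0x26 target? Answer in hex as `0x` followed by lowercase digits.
0x1aba

+0x26: ec af ⇒ word 0xafec (little)
  opcode bits[15:12]=0xa: bz/J
  [11:0] imm=4076 (s12→-20) = $-20
  target = base 0x1aa6 + off 0x26 + 2 + imm -20 = 0x1aba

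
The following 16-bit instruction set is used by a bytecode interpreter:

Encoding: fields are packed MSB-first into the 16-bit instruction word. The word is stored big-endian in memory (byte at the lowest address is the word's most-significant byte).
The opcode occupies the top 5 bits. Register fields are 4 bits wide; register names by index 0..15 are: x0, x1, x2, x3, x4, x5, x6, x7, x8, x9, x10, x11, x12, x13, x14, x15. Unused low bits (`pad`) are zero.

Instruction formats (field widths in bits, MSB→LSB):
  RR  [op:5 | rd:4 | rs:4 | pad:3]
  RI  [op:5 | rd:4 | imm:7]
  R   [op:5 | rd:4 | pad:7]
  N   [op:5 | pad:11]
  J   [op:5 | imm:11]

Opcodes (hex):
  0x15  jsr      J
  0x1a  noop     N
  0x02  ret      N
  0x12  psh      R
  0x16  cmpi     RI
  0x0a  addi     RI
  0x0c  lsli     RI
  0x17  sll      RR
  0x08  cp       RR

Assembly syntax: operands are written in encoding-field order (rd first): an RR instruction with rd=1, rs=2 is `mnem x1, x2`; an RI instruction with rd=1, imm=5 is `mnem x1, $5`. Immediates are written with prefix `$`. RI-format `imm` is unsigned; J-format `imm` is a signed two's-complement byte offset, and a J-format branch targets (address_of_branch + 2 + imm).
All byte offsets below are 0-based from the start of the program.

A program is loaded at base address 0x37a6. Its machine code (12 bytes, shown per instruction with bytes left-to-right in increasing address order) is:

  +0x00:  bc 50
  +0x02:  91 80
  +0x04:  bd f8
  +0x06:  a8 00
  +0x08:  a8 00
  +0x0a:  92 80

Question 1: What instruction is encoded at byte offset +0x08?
@+08  big-endian(a8 00) = 0xa800
  opcode bits[15:11]=0x15: jsr/J
  imm@[10:0]=0x0 ⇒ $0

jsr $0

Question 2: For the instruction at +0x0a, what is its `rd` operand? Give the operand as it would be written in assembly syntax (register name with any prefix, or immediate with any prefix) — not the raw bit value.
x5

off 0x0a: read 92 80 as big → 0x9280
  top 5b → 0x12 → psh [R]
  [10:7] rd=5 = x5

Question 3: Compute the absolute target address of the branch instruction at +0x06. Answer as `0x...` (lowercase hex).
off 0x06: read a8 00 as big → 0xa800
  top 5b → 0x15 → jsr [J]
  [10:0] imm=0 = $0
  target = base 0x37a6 + off 0x06 + 2 + imm 0 = 0x37ae

0x37ae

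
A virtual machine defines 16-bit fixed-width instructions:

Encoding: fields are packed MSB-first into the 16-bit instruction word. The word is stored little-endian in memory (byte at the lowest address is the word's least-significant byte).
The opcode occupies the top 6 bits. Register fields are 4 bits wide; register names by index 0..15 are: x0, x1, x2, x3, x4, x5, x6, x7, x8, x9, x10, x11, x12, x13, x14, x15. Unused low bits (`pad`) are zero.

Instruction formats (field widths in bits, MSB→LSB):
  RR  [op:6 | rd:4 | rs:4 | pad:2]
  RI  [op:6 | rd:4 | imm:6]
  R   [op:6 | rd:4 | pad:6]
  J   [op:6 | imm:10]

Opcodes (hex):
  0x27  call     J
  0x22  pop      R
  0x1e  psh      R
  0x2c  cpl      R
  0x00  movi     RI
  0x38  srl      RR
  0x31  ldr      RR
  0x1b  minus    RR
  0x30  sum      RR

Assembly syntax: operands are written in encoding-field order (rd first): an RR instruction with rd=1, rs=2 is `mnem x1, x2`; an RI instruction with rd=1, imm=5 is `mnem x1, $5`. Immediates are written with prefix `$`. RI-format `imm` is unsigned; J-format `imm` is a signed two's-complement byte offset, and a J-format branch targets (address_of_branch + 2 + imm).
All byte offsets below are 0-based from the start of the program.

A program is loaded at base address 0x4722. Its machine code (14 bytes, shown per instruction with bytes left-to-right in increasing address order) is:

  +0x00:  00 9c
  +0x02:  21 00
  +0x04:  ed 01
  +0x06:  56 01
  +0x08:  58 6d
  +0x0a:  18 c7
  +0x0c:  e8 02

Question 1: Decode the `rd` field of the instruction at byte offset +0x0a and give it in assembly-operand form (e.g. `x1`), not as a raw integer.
[0a] 18 c7 → 0xc718
  opcode bits[15:10]=0x31: ldr/RR
  rd@[9:6]=0xc ⇒ x12
  rs@[5:2]=0x6 ⇒ x6

x12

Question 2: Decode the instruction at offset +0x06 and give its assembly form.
+0x06: 56 01 ⇒ word 0x0156 (little)
  op=0x0156>>10=0x0 ⇒ movi (RI)
  rd@[9:6]=0x5 ⇒ x5
  imm@[5:0]=0x16 ⇒ $22

movi x5, $22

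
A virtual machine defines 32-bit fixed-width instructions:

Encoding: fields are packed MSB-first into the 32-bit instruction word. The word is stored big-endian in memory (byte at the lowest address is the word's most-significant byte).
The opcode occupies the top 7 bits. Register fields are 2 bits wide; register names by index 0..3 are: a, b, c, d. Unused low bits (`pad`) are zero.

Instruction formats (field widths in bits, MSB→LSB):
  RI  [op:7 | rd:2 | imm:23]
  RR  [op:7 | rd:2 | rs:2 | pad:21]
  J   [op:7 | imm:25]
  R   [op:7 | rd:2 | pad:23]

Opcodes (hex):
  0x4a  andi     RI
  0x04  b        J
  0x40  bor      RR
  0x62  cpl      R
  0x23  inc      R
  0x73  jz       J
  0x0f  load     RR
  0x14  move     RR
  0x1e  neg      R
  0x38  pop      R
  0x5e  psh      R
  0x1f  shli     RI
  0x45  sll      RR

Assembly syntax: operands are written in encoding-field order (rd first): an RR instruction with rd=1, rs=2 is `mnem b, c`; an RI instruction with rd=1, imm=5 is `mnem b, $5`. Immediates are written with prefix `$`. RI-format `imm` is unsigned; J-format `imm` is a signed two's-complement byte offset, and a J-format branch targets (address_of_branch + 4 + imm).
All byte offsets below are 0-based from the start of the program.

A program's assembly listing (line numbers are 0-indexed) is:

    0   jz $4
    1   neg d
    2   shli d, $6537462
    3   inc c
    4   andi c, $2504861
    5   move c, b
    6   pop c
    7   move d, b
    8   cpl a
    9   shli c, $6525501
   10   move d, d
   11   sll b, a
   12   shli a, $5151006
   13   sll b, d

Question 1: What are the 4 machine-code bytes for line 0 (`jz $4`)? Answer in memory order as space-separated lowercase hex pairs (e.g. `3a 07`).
0. jz fields op=0x73:7|imm=4:25 → word e6000004h → e6 00 00 04

e6 00 00 04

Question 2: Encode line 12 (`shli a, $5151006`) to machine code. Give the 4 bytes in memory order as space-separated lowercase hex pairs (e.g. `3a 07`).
3e 4e 99 1e

line 12 (shli): pack op=0x1f:7|rd=0:2|imm=5151006:23 = 0x3e4e991e; big→ 3e 4e 99 1e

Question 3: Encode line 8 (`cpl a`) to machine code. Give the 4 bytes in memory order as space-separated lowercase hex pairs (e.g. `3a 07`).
L8: cpl op=0x62:7|rd=0:2|pad=0:23 ⇒ 0xc4000000 ⇒ big c4 00 00 00

c4 00 00 00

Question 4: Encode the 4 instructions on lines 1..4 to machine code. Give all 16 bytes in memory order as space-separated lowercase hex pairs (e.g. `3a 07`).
3d 80 00 00 3f e3 c0 f6 47 00 00 00 95 26 38 9d

1. neg fields op=0x1e:7|rd=3:2|pad=0:23 → word 3d800000h → 3d 80 00 00
2. shli fields op=0x1f:7|rd=3:2|imm=6537462:23 → word 3fe3c0f6h → 3f e3 c0 f6
3. inc fields op=0x23:7|rd=2:2|pad=0:23 → word 47000000h → 47 00 00 00
4. andi fields op=0x4a:7|rd=2:2|imm=2504861:23 → word 9526389dh → 95 26 38 9d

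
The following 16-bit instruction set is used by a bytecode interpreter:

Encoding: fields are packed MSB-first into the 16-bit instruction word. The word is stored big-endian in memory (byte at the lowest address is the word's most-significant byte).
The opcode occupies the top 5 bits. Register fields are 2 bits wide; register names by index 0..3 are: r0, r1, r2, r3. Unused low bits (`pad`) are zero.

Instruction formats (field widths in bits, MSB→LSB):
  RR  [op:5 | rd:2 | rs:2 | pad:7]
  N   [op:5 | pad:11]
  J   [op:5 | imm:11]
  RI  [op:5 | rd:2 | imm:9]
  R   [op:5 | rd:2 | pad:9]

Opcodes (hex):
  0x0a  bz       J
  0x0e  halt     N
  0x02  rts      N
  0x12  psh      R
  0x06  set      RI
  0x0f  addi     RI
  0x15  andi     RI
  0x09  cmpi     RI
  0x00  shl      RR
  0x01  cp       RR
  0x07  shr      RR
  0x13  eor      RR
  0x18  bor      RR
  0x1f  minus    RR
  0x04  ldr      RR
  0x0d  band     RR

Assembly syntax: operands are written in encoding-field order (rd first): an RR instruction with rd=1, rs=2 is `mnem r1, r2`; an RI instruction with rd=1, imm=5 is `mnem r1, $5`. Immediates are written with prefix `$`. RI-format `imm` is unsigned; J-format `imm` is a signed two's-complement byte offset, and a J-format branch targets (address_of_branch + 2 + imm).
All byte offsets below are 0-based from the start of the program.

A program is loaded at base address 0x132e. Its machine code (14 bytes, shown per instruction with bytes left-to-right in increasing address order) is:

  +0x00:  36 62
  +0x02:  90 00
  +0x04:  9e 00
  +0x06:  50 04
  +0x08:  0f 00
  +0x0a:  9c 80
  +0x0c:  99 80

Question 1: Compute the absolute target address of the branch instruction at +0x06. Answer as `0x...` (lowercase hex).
[06] 50 04 → 0x5004
  opcode bits[15:11]=0xa: bz/J
  [10:0] imm=4 = $4
  target = base 0x132e + off 0x06 + 2 + imm 4 = 0x133a

0x133a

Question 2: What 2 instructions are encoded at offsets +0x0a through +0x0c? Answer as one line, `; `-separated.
[0a] 9c 80 → 0x9c80
  opcode bits[15:11]=0x13: eor/RR
  [10:9] rd=2 = r2
  [8:7] rs=1 = r1
[0c] 99 80 → 0x9980
  opcode bits[15:11]=0x13: eor/RR
  [10:9] rd=0 = r0
  [8:7] rs=3 = r3

eor r2, r1; eor r0, r3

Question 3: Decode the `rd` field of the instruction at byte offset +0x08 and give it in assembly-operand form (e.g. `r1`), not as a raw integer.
[08] 0f 00 → 0x0f00
  opcode bits[15:11]=0x1: cp/RR
  [10:9] rd=3 = r3
  [8:7] rs=2 = r2

r3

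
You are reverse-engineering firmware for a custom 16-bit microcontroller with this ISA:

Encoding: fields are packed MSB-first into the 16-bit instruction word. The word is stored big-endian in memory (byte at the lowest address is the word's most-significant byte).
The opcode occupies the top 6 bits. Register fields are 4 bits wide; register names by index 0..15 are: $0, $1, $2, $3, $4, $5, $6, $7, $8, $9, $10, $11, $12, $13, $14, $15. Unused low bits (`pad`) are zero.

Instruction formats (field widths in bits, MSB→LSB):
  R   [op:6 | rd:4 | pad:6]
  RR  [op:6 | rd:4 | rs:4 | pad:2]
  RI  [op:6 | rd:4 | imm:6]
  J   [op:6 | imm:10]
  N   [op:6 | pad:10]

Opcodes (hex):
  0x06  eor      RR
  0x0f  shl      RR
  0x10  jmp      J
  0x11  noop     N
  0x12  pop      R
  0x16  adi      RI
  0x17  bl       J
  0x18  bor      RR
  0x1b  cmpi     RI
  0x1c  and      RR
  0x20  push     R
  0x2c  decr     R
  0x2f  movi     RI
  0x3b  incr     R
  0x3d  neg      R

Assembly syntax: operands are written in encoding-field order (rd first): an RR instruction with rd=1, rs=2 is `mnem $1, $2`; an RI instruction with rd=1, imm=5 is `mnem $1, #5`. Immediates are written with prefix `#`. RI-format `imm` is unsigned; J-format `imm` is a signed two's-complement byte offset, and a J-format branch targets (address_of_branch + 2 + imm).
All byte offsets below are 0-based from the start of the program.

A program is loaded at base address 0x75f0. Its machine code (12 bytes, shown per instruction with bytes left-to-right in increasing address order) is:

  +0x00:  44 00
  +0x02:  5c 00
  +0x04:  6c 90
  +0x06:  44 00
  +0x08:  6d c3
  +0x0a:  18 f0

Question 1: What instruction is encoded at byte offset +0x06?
noop

+0x06: 44 00 ⇒ word 0x4400 (big)
  opcode bits[15:10]=0x11: noop/N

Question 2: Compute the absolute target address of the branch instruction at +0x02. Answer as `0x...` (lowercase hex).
0x75f4

[02] 5c 00 → 0x5c00
  opcode bits[15:10]=0x17: bl/J
  imm: (w>>0)&0x3ff=0x0 → #0
  target = base 0x75f0 + off 0x02 + 2 + imm 0 = 0x75f4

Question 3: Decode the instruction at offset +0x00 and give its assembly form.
noop

off 0x00: read 44 00 as big → 0x4400
  op=0x4400>>10=0x11 ⇒ noop (N)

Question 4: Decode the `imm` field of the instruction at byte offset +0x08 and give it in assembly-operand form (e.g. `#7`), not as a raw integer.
@+08  big-endian(6d c3) = 0x6dc3
  top 6b → 0x1b → cmpi [RI]
  rd: (w>>6)&0xf=0x7 → $7
  imm: (w>>0)&0x3f=0x3 → #3

#3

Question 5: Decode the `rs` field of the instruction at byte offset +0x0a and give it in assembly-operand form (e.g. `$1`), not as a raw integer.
$12

+0x0a: 18 f0 ⇒ word 0x18f0 (big)
  top 6b → 0x6 → eor [RR]
  rd@[9:6]=0x3 ⇒ $3
  rs@[5:2]=0xc ⇒ $12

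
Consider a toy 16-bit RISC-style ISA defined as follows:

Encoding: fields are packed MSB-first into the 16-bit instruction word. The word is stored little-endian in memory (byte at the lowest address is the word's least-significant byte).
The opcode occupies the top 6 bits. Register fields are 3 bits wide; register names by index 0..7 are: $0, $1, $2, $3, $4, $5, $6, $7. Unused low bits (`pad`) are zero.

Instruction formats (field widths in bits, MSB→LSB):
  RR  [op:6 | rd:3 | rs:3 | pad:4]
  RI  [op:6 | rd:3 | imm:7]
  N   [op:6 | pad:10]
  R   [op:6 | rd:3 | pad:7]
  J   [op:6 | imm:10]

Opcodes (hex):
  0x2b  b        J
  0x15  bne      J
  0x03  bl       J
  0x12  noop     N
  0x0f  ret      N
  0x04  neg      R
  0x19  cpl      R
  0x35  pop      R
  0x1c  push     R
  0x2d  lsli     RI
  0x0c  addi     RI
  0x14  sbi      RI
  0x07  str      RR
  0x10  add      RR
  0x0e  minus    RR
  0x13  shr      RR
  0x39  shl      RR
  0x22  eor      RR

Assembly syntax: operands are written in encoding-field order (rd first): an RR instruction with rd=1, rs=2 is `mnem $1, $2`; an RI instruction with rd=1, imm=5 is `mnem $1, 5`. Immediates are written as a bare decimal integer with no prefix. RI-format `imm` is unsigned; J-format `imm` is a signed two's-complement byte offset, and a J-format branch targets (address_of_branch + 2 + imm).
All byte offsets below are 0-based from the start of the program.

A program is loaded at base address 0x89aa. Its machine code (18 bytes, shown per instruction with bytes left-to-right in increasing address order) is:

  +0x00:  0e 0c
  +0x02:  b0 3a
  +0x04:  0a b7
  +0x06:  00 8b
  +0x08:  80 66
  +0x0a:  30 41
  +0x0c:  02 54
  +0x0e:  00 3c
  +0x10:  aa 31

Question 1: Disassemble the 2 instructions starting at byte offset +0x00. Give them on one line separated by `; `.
@+00  little-endian(0e 0c) = 0x0c0e
  op=0x0c0e>>10=0x3 ⇒ bl (J)
  imm: (w>>0)&0x3ff=0xe → 14
@+02  little-endian(b0 3a) = 0x3ab0
  op=0x3ab0>>10=0xe ⇒ minus (RR)
  rd: (w>>7)&0x7=0x5 → $5
  rs: (w>>4)&0x7=0x3 → $3

bl 14; minus $5, $3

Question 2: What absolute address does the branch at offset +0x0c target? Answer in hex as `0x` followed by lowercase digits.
off 0x0c: read 02 54 as little → 0x5402
  top 6b → 0x15 → bne [J]
  imm@[9:0]=0x2 ⇒ 2
  target = base 0x89aa + off 0x0c + 2 + imm 2 = 0x89ba

0x89ba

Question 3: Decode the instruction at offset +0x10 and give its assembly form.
off 0x10: read aa 31 as little → 0x31aa
  top 6b → 0xc → addi [RI]
  rd: (w>>7)&0x7=0x3 → $3
  imm: (w>>0)&0x7f=0x2a → 42

addi $3, 42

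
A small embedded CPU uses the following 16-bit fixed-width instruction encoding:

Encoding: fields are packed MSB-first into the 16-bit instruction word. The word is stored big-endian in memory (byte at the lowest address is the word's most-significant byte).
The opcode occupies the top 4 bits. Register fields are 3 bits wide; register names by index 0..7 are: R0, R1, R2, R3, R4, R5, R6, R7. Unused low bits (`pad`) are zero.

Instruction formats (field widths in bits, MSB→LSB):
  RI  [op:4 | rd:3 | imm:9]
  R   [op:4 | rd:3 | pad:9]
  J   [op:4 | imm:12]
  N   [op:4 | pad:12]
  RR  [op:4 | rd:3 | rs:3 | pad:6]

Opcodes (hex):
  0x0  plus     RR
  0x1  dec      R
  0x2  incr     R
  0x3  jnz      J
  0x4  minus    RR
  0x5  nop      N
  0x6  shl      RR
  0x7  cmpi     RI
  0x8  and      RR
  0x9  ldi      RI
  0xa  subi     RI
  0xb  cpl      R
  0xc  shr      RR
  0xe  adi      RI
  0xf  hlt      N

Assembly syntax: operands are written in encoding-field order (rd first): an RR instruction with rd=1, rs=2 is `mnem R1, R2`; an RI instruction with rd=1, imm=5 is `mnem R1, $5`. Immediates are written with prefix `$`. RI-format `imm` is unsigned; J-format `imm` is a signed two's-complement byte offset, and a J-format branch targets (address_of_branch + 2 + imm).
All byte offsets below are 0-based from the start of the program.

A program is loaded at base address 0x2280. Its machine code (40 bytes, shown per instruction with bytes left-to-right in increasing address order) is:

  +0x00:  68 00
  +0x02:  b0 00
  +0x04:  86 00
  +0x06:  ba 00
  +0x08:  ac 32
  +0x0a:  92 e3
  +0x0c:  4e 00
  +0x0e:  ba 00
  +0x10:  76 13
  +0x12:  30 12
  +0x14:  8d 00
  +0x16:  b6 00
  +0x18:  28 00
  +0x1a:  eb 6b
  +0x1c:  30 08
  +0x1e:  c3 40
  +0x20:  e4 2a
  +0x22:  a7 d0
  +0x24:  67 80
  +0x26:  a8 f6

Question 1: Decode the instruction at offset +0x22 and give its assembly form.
subi R3, $464

[22] a7 d0 → 0xa7d0
  op=0xa7d0>>12=0xa ⇒ subi (RI)
  rd@[11:9]=0x3 ⇒ R3
  imm@[8:0]=0x1d0 ⇒ $464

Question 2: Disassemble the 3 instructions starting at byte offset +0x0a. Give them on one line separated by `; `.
ldi R1, $227; minus R7, R0; cpl R5

[0a] 92 e3 → 0x92e3
  op=0x92e3>>12=0x9 ⇒ ldi (RI)
  rd: (w>>9)&0x7=0x1 → R1
  imm: (w>>0)&0x1ff=0xe3 → $227
[0c] 4e 00 → 0x4e00
  op=0x4e00>>12=0x4 ⇒ minus (RR)
  rd: (w>>9)&0x7=0x7 → R7
  rs: (w>>6)&0x7=0x0 → R0
[0e] ba 00 → 0xba00
  op=0xba00>>12=0xb ⇒ cpl (R)
  rd: (w>>9)&0x7=0x5 → R5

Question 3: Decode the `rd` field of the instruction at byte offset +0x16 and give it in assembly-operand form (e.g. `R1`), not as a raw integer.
off 0x16: read b6 00 as big → 0xb600
  op=0xb600>>12=0xb ⇒ cpl (R)
  rd: (w>>9)&0x7=0x3 → R3

R3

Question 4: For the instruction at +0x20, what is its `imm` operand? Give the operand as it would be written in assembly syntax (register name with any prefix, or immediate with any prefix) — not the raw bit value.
$42

+0x20: e4 2a ⇒ word 0xe42a (big)
  op=0xe42a>>12=0xe ⇒ adi (RI)
  rd@[11:9]=0x2 ⇒ R2
  imm@[8:0]=0x2a ⇒ $42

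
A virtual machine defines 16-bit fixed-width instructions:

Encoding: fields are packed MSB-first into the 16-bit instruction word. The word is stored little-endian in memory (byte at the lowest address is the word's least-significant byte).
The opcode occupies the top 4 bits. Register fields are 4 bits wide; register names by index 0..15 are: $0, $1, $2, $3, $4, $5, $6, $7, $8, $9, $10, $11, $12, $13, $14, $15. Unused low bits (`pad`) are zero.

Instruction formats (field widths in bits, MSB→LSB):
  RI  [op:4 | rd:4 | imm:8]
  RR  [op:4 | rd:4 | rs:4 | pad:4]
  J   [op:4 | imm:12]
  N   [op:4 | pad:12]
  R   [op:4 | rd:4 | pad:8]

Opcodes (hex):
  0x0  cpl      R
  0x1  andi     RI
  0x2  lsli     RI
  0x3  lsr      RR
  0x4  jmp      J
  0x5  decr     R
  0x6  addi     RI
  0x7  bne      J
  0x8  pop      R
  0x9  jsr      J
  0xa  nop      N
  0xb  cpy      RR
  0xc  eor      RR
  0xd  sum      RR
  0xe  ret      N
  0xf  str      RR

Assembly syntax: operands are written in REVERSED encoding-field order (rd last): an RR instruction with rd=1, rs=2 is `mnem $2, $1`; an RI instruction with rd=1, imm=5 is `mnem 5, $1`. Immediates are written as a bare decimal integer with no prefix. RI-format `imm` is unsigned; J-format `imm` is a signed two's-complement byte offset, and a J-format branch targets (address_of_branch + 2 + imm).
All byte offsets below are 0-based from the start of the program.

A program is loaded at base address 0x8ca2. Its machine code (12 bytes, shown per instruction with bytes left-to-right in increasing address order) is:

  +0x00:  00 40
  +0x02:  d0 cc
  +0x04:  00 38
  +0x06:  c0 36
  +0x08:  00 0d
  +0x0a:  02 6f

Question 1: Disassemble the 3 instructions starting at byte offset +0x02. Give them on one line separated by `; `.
@+02  little-endian(d0 cc) = 0xccd0
  opcode bits[15:12]=0xc: eor/RR
  [11:8] rd=12 = $12
  [7:4] rs=13 = $13
@+04  little-endian(00 38) = 0x3800
  opcode bits[15:12]=0x3: lsr/RR
  [11:8] rd=8 = $8
  [7:4] rs=0 = $0
@+06  little-endian(c0 36) = 0x36c0
  opcode bits[15:12]=0x3: lsr/RR
  [11:8] rd=6 = $6
  [7:4] rs=12 = $12

eor $13, $12; lsr $0, $8; lsr $12, $6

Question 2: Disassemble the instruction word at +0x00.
jmp 0

[00] 00 40 → 0x4000
  op=0x4000>>12=0x4 ⇒ jmp (J)
  imm: (w>>0)&0xfff=0x0 → 0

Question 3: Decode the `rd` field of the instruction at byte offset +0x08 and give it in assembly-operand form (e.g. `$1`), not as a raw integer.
off 0x08: read 00 0d as little → 0x0d00
  opcode bits[15:12]=0x0: cpl/R
  [11:8] rd=13 = $13

$13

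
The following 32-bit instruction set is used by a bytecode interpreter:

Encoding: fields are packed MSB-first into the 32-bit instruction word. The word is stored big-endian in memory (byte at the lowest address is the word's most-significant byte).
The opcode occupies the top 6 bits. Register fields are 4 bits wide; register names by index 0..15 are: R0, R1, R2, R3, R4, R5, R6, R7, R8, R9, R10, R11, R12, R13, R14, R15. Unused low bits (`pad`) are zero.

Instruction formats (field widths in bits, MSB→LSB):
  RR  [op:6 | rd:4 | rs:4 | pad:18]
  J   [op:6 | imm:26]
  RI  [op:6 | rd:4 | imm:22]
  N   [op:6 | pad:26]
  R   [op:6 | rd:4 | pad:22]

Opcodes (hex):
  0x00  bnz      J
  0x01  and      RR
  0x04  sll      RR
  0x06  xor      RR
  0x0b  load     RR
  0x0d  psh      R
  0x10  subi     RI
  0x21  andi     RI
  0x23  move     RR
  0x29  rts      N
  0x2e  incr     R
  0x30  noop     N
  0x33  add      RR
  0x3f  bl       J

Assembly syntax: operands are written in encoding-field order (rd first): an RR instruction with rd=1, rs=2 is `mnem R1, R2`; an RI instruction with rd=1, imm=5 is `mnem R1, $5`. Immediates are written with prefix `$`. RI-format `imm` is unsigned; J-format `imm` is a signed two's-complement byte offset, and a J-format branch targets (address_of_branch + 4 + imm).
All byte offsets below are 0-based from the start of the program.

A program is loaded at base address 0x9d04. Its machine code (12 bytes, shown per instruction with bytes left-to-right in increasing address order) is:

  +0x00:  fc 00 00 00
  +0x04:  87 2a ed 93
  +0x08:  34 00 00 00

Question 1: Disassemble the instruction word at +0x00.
bl $0

[00] fc 00 00 00 → 0xfc000000
  op=0xfc000000>>26=0x3f ⇒ bl (J)
  imm: (w>>0)&0x3ffffff=0x0 → $0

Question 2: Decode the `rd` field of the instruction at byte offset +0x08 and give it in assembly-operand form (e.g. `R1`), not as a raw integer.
R0

+0x08: 34 00 00 00 ⇒ word 0x34000000 (big)
  op=0x34000000>>26=0xd ⇒ psh (R)
  rd: (w>>22)&0xf=0x0 → R0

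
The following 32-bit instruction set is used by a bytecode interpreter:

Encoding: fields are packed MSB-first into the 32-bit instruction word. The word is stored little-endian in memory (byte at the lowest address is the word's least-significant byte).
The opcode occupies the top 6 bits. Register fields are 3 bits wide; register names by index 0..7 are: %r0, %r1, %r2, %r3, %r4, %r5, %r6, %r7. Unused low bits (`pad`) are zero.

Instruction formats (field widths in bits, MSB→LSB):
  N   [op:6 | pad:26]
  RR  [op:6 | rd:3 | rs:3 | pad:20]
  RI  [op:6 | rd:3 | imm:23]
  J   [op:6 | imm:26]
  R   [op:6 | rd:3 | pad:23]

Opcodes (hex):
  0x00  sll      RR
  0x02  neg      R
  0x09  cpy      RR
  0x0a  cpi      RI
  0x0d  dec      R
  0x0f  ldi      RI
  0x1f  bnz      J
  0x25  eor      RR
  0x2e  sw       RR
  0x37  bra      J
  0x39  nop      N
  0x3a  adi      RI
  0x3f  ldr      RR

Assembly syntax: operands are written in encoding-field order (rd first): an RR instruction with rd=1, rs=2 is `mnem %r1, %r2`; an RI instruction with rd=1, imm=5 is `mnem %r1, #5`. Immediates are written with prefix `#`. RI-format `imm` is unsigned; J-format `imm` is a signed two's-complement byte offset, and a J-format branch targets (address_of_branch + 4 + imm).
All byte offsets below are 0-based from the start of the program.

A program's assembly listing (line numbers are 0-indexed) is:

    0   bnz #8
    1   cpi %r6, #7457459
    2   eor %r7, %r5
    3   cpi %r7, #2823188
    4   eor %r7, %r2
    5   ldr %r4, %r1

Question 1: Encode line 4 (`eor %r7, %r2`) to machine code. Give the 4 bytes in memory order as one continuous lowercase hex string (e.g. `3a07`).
line 4 (eor): pack op=0x25:6|rd=7:3|rs=2:3|pad=0:20 = 0x97a00000; little→ 00 00 a0 97

0000a097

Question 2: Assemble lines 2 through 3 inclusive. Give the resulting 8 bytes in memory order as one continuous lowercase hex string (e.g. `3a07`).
L2: eor op=0x25:6|rd=7:3|rs=5:3|pad=0:20 ⇒ 0x97d00000 ⇒ little 00 00 d0 97
L3: cpi op=0xa:6|rd=7:3|imm=2823188:23 ⇒ 0x2bab1414 ⇒ little 14 14 ab 2b

0000d0971414ab2b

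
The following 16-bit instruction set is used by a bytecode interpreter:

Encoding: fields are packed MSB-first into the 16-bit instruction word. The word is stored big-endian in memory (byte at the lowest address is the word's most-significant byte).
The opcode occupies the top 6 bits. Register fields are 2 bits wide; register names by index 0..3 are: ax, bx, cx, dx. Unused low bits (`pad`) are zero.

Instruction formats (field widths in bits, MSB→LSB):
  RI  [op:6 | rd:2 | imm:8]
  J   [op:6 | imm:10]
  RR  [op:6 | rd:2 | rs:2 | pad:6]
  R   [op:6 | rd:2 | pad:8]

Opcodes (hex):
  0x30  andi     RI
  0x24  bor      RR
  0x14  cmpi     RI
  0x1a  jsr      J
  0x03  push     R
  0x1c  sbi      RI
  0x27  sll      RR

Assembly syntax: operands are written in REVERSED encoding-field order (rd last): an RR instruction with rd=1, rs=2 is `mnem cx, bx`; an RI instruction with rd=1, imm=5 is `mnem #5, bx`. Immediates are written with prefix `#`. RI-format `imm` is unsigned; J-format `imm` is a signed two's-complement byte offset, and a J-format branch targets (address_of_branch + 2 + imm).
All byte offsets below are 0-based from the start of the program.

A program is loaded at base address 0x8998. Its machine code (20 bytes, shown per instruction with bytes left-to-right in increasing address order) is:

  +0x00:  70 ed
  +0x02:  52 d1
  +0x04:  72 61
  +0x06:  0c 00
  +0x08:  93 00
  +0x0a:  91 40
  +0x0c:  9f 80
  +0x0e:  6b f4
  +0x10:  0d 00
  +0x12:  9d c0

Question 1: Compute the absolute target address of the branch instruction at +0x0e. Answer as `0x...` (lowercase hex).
[0e] 6b f4 → 0x6bf4
  opcode bits[15:10]=0x1a: jsr/J
  [9:0] imm=1012 (s10→-12) = #-12
  target = base 0x8998 + off 0x0e + 2 + imm -12 = 0x899c

0x899c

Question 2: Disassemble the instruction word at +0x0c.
sll cx, dx

off 0x0c: read 9f 80 as big → 0x9f80
  top 6b → 0x27 → sll [RR]
  [9:8] rd=3 = dx
  [7:6] rs=2 = cx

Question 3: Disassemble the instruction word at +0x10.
push bx

off 0x10: read 0d 00 as big → 0x0d00
  top 6b → 0x3 → push [R]
  rd: (w>>8)&0x3=0x1 → bx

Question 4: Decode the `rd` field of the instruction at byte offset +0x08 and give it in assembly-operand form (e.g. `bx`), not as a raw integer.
@+08  big-endian(93 00) = 0x9300
  opcode bits[15:10]=0x24: bor/RR
  rd: (w>>8)&0x3=0x3 → dx
  rs: (w>>6)&0x3=0x0 → ax

dx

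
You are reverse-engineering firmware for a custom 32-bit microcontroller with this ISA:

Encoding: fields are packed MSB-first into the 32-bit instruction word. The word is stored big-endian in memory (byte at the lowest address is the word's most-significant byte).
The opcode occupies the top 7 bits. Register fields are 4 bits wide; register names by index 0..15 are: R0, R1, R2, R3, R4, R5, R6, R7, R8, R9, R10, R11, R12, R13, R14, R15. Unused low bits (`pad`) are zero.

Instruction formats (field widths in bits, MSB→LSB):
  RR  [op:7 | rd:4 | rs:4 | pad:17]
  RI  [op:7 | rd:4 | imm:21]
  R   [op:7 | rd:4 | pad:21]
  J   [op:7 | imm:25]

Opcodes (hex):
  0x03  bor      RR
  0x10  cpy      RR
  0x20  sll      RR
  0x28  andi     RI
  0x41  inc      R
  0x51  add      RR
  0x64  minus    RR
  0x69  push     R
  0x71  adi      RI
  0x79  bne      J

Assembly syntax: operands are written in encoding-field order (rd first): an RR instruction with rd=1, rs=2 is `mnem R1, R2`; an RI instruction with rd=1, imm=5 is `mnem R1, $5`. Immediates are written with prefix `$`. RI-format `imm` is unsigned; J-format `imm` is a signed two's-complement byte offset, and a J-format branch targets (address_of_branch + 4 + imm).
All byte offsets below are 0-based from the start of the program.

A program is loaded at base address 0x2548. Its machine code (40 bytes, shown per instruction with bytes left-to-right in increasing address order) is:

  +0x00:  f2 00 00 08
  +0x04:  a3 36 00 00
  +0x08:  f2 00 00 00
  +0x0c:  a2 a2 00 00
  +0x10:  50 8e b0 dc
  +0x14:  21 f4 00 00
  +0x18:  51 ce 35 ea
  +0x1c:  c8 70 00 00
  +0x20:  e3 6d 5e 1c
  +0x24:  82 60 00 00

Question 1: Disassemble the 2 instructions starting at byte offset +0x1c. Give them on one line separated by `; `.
@+1c  big-endian(c8 70 00 00) = 0xc8700000
  opcode bits[31:25]=0x64: minus/RR
  [24:21] rd=3 = R3
  [20:17] rs=8 = R8
@+20  big-endian(e3 6d 5e 1c) = 0xe36d5e1c
  opcode bits[31:25]=0x71: adi/RI
  [24:21] rd=11 = R11
  [20:0] imm=876060 = $876060

minus R3, R8; adi R11, $876060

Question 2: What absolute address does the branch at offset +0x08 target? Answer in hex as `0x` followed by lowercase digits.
+0x08: f2 00 00 00 ⇒ word 0xf2000000 (big)
  top 7b → 0x79 → bne [J]
  [24:0] imm=0 = $0
  target = base 0x2548 + off 0x08 + 4 + imm 0 = 0x2554

0x2554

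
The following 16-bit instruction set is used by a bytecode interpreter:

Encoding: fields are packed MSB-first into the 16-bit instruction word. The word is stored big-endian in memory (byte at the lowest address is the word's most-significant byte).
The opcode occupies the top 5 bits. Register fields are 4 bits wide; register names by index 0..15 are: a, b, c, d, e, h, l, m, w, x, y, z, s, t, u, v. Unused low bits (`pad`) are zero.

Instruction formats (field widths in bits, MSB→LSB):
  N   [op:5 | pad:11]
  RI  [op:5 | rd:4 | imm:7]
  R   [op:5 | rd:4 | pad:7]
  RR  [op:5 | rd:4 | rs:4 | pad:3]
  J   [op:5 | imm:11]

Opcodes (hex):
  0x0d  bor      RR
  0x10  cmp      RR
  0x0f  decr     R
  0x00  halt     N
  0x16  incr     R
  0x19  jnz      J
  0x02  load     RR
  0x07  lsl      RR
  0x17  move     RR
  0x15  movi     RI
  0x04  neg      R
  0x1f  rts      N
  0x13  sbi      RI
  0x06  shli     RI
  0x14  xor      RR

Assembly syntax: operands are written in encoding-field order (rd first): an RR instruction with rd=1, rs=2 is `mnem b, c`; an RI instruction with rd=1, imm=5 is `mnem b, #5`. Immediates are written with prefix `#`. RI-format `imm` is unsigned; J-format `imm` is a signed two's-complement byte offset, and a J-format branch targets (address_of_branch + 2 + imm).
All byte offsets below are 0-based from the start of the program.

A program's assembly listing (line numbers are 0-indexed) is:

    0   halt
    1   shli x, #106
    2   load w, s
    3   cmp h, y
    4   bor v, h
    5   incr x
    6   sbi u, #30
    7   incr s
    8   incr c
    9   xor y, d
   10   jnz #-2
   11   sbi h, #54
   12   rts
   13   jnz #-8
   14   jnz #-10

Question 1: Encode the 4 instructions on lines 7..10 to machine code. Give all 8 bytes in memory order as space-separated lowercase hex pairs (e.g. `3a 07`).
line 7 (incr): pack op=0x16:5|rd=12:4|pad=0:7 = 0xb600; big→ b6 00
line 8 (incr): pack op=0x16:5|rd=2:4|pad=0:7 = 0xb100; big→ b1 00
line 9 (xor): pack op=0x14:5|rd=10:4|rs=3:4|pad=0:3 = 0xa518; big→ a5 18
line 10 (jnz): pack op=0x19:5|imm=-2:11 = 0xcffe; big→ cf fe

b6 00 b1 00 a5 18 cf fe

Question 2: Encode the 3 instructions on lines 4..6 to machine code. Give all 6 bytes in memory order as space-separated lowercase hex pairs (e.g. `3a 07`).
line 4 (bor): pack op=0xd:5|rd=15:4|rs=5:4|pad=0:3 = 0x6fa8; big→ 6f a8
line 5 (incr): pack op=0x16:5|rd=9:4|pad=0:7 = 0xb480; big→ b4 80
line 6 (sbi): pack op=0x13:5|rd=14:4|imm=30:7 = 0x9f1e; big→ 9f 1e

6f a8 b4 80 9f 1e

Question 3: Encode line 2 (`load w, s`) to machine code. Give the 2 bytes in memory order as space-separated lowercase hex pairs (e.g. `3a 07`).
L2: load op=0x2:5|rd=8:4|rs=12:4|pad=0:3 ⇒ 0x1460 ⇒ big 14 60

14 60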